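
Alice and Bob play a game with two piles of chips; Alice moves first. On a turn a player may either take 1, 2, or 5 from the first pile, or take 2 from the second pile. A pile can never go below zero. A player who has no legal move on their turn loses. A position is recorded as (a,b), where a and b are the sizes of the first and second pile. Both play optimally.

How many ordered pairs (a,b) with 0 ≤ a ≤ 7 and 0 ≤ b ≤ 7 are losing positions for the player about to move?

Build the W/L table. Terminal = L. A non-terminal position is W if it has a move to some L; otherwise it is L.
Every move lowers a or b (never raises either), so fill the grid row by row in increasing a, and left to right within a row: each cell's successors are then already labelled.
      b=0  b=1  b=2  b=3  b=4  b=5  b=6  b=7
a=0:    L    L    W    W    L    L    W    W
a=1:    W    W    L    L    W    W    L    L
a=2:    W    W    W    W    W    W    W    W
a=3:    L    L    W    W    L    L    W    W
a=4:    W    W    L    L    W    W    L    L
a=5:    W    W    W    W    W    W    W    W
a=6:    L    L    W    W    L    L    W    W
a=7:    W    W    L    L    W    W    L    L
Cells with no legal move (terminal, hence L): (0,0), (0,1).
The remaining L cells, each justified by listing all of its moves:
(0,4): →(0,2)(W) only, which is W, so L
(0,5): →(0,3)(W) only, which is W, so L
(1,2): →(0,2)(W), (1,0)(W) — all W, so L
(1,3): →(0,3)(W), (1,1)(W) — all W, so L
(1,6): →(0,6)(W), (1,4)(W) — all W, so L
(1,7): →(0,7)(W), (1,5)(W) — all W, so L
(3,0): →(2,0)(W), (1,0)(W) — all W, so L
(3,1): →(2,1)(W), (1,1)(W) — all W, so L
(3,4): →(2,4)(W), (1,4)(W), (3,2)(W) — all W, so L
(3,5): →(2,5)(W), (1,5)(W), (3,3)(W) — all W, so L
(4,2): →(3,2)(W), (2,2)(W), (4,0)(W) — all W, so L
(4,3): →(3,3)(W), (2,3)(W), (4,1)(W) — all W, so L
(4,6): →(3,6)(W), (2,6)(W), (4,4)(W) — all W, so L
(4,7): →(3,7)(W), (2,7)(W), (4,5)(W) — all W, so L
(6,0): →(5,0)(W), (4,0)(W), (1,0)(W) — all W, so L
(6,1): →(5,1)(W), (4,1)(W), (1,1)(W) — all W, so L
(6,4): →(5,4)(W), (4,4)(W), (1,4)(W), (6,2)(W) — all W, so L
(6,5): →(5,5)(W), (4,5)(W), (1,5)(W), (6,3)(W) — all W, so L
(7,2): →(6,2)(W), (5,2)(W), (2,2)(W), (7,0)(W) — all W, so L
(7,3): →(6,3)(W), (5,3)(W), (2,3)(W), (7,1)(W) — all W, so L
(7,6): →(6,6)(W), (5,6)(W), (2,6)(W), (7,4)(W) — all W, so L
(7,7): →(6,7)(W), (5,7)(W), (2,7)(W), (7,5)(W) — all W, so L
Every other cell has at least one move into one of the L cells above, so it is W.
L cells per row: a=0: 4, a=1: 4, a=2: 0, a=3: 4, a=4: 4, a=5: 0, a=6: 4, a=7: 4; total 24.

24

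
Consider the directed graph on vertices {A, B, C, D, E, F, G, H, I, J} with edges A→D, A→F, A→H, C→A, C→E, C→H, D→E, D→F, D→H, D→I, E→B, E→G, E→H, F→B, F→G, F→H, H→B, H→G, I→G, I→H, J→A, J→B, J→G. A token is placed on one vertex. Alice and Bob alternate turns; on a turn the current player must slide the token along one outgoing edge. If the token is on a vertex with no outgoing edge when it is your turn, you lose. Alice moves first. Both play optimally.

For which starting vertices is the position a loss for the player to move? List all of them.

B, C, D, G

Label each position W (a win for the player to move) or L (a loss). A position with no legal move is L; any other position is W exactly when some move reaches an L, and L when every move reaches a W.
Every edge goes from a vertex to one that appears earlier in the order B, G, H, E, F, I, D, A, C, J, so processing vertices in that order labels each vertex after all of its successors.
B: no outgoing edge → L
G: no outgoing edge → L
H: →G(L), so W
E: →G(L), so W
F: →G(L), so W
I: →G(L), so W
D: →I(W), F(W), E(W), H(W) — all W, so L
A: →D(L), so W
C: →A(W), E(W), H(W) — all W, so L
J: →G(L), so W
The losing starting vertices are exactly the entries labelled L in this table (4 of them).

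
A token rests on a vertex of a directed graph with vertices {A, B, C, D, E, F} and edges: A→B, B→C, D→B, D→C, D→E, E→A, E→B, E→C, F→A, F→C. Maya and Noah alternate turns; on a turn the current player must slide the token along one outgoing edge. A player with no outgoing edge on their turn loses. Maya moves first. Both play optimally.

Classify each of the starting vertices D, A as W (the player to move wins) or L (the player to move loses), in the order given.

D: W, A: L

Positions with no move are L. A position that does have a move is losing for the player to move precisely when every available move leads to a winning position for the opponent. Fill in the labels:
Every edge goes from a vertex to one that appears earlier in the order C, B, A, F, E, D, so processing vertices in that order labels each vertex after all of its successors.
C: no outgoing edge → L
B: →C(L), so W
A: →B(W) only, which is W, so L
F: →A(L), so W
E: →A(L), so W
D: →C(L), so W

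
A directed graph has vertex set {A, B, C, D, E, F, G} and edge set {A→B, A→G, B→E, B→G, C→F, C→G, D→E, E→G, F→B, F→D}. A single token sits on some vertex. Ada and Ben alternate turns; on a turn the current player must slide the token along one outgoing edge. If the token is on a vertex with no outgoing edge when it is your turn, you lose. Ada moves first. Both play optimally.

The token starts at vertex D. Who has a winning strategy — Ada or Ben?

Classify positions by backward induction: terminal positions (no move available) are L. From any other position, the mover wins iff some move reaches an L.
Every edge goes from a vertex to one that appears earlier in the order G, E, D, B, F, A, C, so processing vertices in that order labels each vertex after all of its successors.
G: no outgoing edge → L
E: can move to G, which is L ⇒ W
D: the only move is to E(W), a W ⇒ L
B: can move to G, which is L ⇒ W
F: can move to D, which is L ⇒ W
A: can move to G, which is L ⇒ W
C: can move to G, which is L ⇒ W
The starting position D is L: whatever Ada does, the opponent receives a W position.

Ben wins.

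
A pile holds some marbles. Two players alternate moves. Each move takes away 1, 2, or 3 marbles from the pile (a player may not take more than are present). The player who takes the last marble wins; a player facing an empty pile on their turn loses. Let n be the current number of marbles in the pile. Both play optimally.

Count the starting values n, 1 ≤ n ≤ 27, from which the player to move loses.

6

Work bottom-up. With no move the player to move loses. Otherwise the position is W if at least one move leads to an L position for the opponent, and L if every move leads to a W.
n=0: no move → L
n=1: W (go to 0, an L position)
n=2: W (go to 0, an L position)
n=3: W (go to 0, an L position)
n=4: L (options 3(W), 2(W), 1(W) are all W)
n=5: W (go to 4, an L position)
n=6: W (go to 4, an L position)
n=7: W (go to 4, an L position)
n=8: L (options 7(W), 6(W), 5(W) are all W)
n=9: W (go to 8, an L position)
n=10: W (go to 8, an L position)
n=11: W (go to 8, an L position)
n=12: L (options 11(W), 10(W), 9(W) are all W)
n=13: W (go to 12, an L position)
n=14: W (go to 12, an L position)
n=15: W (go to 12, an L position)
n=16: L (options 15(W), 14(W), 13(W) are all W)
n=17: W (go to 16, an L position)
n=18: W (go to 16, an L position)
n=19: W (go to 16, an L position)
n=20: L (options 19(W), 18(W), 17(W) are all W)
n=21: W (go to 20, an L position)
n=22: W (go to 20, an L position)
n=23: W (go to 20, an L position)
n=24: L (options 23(W), 22(W), 21(W) are all W)
n=25: W (go to 24, an L position)
n=26: W (go to 24, an L position)
n=27: W (go to 24, an L position)
L entries with 1 ≤ n ≤ 27 (n=0 is outside the asked range and is not counted): n = 4, 8, 12, 16, 20, 24; that makes 6.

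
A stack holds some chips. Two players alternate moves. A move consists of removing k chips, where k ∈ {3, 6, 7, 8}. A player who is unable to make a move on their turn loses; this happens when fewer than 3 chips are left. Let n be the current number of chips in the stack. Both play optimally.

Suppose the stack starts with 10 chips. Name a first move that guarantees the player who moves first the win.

Remove 8, leaving 2.

Use the standard recursion: the mover loses at a terminal position; elsewhere, the mover wins exactly when some move hands the opponent an L position.
n=0: no move → L
n=1: no move → L
n=2: no move → L
n=3: W (go to 0, an L position)
n=4: W (go to 1, an L position)
n=5: W (go to 2, an L position)
n=6: W (go to 0, an L position)
n=7: W (go to 1, an L position)
n=8: W (go to 2, an L position)
n=9: W (go to 2, an L position)
n=10: W (go to 2, an L position)
From 10, the L positions reachable in one move are: 2.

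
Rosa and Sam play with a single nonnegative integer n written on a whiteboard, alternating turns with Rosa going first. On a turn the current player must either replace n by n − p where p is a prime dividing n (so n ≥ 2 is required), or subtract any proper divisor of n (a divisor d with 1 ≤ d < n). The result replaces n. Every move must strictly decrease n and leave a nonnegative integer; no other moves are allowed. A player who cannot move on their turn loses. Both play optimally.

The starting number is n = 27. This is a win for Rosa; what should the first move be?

Move to 26.

Label each position W (a win for the player to move) or L (a loss). A position with no legal move is L; any other position is W exactly when some move reaches an L, and L when every move reaches a W.
n=0: no move → L
n=1: no move → L
n=2: W (go to 0, an L position)
n=3: W (go to 0, an L position)
n=4: L (options 2(W), 3(W) are all W)
n=5: W (go to 0, an L position)
n=6: W (go to 4, an L position)
n=7: W (go to 0, an L position)
n=8: W (go to 4, an L position)
n=9: L (options 6(W), 8(W) are all W)
n=10: W (go to 9, an L position)
n=11: W (go to 0, an L position)
n=12: W (go to 9, an L position)
n=13: W (go to 0, an L position)
n=14: L (options 7(W), 12(W), 13(W) are all W)
n=15: W (go to 14, an L position)
n=16: W (go to 14, an L position)
n=17: W (go to 0, an L position)
n=18: W (go to 9, an L position)
n=19: W (go to 0, an L position)
n=20: L (options 10(W), 15(W), 16(W), 18(W), 19(W) are all W)
n=21: W (go to 14, an L position)
n=22: W (go to 20, an L position)
n=23: W (go to 0, an L position)
n=24: W (go to 20, an L position)
n=25: W (go to 20, an L position)
n=26: L (options 13(W), 24(W), 25(W) are all W)
n=27: W (go to 26, an L position)
From 27, the L positions reachable in one move are: 26.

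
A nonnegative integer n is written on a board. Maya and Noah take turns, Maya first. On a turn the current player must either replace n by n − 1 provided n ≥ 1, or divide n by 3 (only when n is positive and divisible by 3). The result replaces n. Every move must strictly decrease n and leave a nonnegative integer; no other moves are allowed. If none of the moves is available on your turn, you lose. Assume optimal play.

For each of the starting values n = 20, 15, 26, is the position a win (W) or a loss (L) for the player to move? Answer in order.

Work bottom-up. With no move the player to move loses. Otherwise the position is W if at least one move leads to an L position for the opponent, and L if every move leads to a W.
n=0: no move → L
n=1: reaches L-position 0 → W
n=2: only reaches 1(W), which is W → L
n=3: reaches L-position 2 → W
n=4: only reaches 3(W), which is W → L
n=5: reaches L-position 4 → W
n=6: reaches L-position 2 → W
n=7: only reaches 6(W), which is W → L
n=8: reaches L-position 7 → W
n=9: only reaches 3(W), 8(W), all W → L
n=10: reaches L-position 9 → W
n=11: only reaches 10(W), which is W → L
n=12: reaches L-position 4 → W
n=13: only reaches 12(W), which is W → L
n=14: reaches L-position 13 → W
n=15: only reaches 5(W), 14(W), all W → L
n=16: reaches L-position 15 → W
n=17: only reaches 16(W), which is W → L
n=18: reaches L-position 17 → W
n=19: only reaches 18(W), which is W → L
n=20: reaches L-position 19 → W
n=21: reaches L-position 7 → W
n=22: only reaches 21(W), which is W → L
n=23: reaches L-position 22 → W
n=24: only reaches 8(W), 23(W), all W → L
n=25: reaches L-position 24 → W
n=26: only reaches 25(W), which is W → L

20: W, 15: L, 26: L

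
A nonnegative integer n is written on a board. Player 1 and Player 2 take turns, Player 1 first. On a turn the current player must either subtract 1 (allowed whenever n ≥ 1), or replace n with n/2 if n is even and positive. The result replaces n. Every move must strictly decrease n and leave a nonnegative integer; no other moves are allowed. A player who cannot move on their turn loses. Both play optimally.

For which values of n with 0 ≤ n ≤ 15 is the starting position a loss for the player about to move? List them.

0, 2, 5, 7, 9, 11, 13, 15

Compute win/loss labels from the base case upward. A position with no move is L. Any other position is W if it can reach an L in one move, else L.
n=0: no move → L
n=1: can move to 0, which is L ⇒ W
n=2: the only move is to 1(W), a W ⇒ L
n=3: can move to 2, which is L ⇒ W
n=4: can move to 2, which is L ⇒ W
n=5: the only move is to 4(W), a W ⇒ L
n=6: can move to 5, which is L ⇒ W
n=7: the only move is to 6(W), a W ⇒ L
n=8: can move to 7, which is L ⇒ W
n=9: the only move is to 8(W), a W ⇒ L
n=10: can move to 5, which is L ⇒ W
n=11: the only move is to 10(W), a W ⇒ L
n=12: can move to 11, which is L ⇒ W
n=13: the only move is to 12(W), a W ⇒ L
n=14: can move to 7, which is L ⇒ W
n=15: the only move is to 14(W), a W ⇒ L
Reading off the rows marked L gives the requested list; there are 8 such values of n.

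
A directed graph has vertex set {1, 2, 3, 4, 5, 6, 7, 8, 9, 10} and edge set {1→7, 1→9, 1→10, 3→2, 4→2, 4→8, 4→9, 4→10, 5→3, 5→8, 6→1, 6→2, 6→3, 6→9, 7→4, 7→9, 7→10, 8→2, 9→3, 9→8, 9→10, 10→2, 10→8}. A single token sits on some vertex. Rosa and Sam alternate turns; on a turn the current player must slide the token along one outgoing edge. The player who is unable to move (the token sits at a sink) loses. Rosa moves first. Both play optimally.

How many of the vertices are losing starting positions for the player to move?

Compute win/loss labels from the base case upward. A position with no move is L. Any other position is W if it can reach an L in one move, else L.
Every edge goes from a vertex to one that appears earlier in the order 2, 8, 10, 3, 9, 4, 7, 1, 5, 6, so processing vertices in that order labels each vertex after all of its successors.
2: no outgoing edge → L
8: W (go to 2, an L position)
10: W (go to 2, an L position)
3: W (go to 2, an L position)
9: L (options 3(W), 10(W), 8(W) are all W)
4: W (go to 9, an L position)
7: W (go to 9, an L position)
1: W (go to 9, an L position)
5: L (options 3(W), 8(W) are all W)
6: W (go to 9, an L position)
The L vertices are 2, 5, 9; that is 3 in all.

3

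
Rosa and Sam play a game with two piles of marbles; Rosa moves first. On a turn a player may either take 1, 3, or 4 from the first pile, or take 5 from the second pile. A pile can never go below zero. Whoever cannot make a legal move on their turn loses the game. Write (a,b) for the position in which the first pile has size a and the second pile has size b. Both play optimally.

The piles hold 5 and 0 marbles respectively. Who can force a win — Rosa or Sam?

Rosa wins.

Compute win/loss labels from the base case upward. A position with no move is L. Any other position is W if it can reach an L in one move, else L.
No move ever increases a pile, so every position that can arise here has a ≤ 5 and b ≤ 0; it is enough to label the cells with 0 ≤ a ≤ 5 and 0 ≤ b ≤ 0.
Every move lowers a or b (never raises either), so fill the grid row by row in increasing a, and left to right within a row: each cell's successors are then already labelled.
      b=0
a=0:    L
a=1:    W
a=2:    L
a=3:    W
a=4:    W
a=5:    W
Cells with no legal move (terminal, hence L): (0,0).
The remaining L cells, each justified by listing all of its moves:
(2,0): the only move is to (1,0)(W), a W ⇒ L
Every other cell has at least one move into one of the L cells above, so it is W.
From (5,0) Rosa can move to (2,0), reaching an L position.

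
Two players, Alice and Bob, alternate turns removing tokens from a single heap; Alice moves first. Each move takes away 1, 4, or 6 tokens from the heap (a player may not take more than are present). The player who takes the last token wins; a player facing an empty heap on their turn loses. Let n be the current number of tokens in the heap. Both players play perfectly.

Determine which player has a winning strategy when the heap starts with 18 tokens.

Alice wins.

Classify positions by backward induction: terminal positions (no move available) are L. From any other position, the mover wins iff some move reaches an L.
n=0: no move → L
n=1: →0(L), so W
n=2: →1(W) only, which is W, so L
n=3: →2(L), so W
n=4: →0(L), so W
n=5: →4(W), 1(W) — all W, so L
n=6: →5(L), so W
n=7: →6(W), 3(W), 1(W) — all W, so L
n=8: →7(L), so W
n=9: →5(L), so W
n=10: →9(W), 6(W), 4(W) — all W, so L
n=11: →10(L), so W
n=12: →11(W), 8(W), 6(W) — all W, so L
n=13: →12(L), so W
n=14: →10(L), so W
n=15: →14(W), 11(W), 9(W) — all W, so L
n=16: →15(L), so W
n=17: →16(W), 13(W), 11(W) — all W, so L
n=18: →17(L), so W
The starting position 18 is W: Alice should remove 1, leaving 17, handing over an L position.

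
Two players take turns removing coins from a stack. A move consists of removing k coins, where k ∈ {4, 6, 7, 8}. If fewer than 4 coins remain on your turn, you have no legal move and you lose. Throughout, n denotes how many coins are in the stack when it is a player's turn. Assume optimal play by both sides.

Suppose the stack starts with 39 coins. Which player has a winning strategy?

Positions with no move are L. A position that does have a move is losing for the player to move precisely when every available move leads to a winning position for the opponent. Fill in the labels:
n=0: no move → L
n=1: no move → L
n=2: no move → L
n=3: no move → L
n=4: reaches L-position 0 → W
n=5: reaches L-position 1 → W
n=6: reaches L-position 2 → W
n=7: reaches L-position 3 → W
n=8: reaches L-position 2 → W
n=9: reaches L-position 3 → W
n=10: reaches L-position 3 → W
n=11: reaches L-position 3 → W
n=12: only reaches 8(W), 6(W), 5(W), 4(W), all W → L
n=13: only reaches 9(W), 7(W), 6(W), 5(W), all W → L
n=14: only reaches 10(W), 8(W), 7(W), 6(W), all W → L
n=15: only reaches 11(W), 9(W), 8(W), 7(W), all W → L
n=16: reaches L-position 12 → W
n=17: reaches L-position 13 → W
n=18: reaches L-position 14 → W
n=19: reaches L-position 15 → W
n=20: reaches L-position 14 → W
n=21: reaches L-position 15 → W
n=22: reaches L-position 15 → W
n=23: reaches L-position 15 → W
n=24: only reaches 20(W), 18(W), 17(W), 16(W), all W → L
n=25: only reaches 21(W), 19(W), 18(W), 17(W), all W → L
n=26: only reaches 22(W), 20(W), 19(W), 18(W), all W → L
n=27: only reaches 23(W), 21(W), 20(W), 19(W), all W → L
n=28: reaches L-position 24 → W
n=29: reaches L-position 25 → W
n=30: reaches L-position 26 → W
n=31: reaches L-position 27 → W
n=32: reaches L-position 26 → W
n=33: reaches L-position 27 → W
n=34: reaches L-position 27 → W
n=35: reaches L-position 27 → W
n=36: only reaches 32(W), 30(W), 29(W), 28(W), all W → L
n=37: only reaches 33(W), 31(W), 30(W), 29(W), all W → L
n=38: only reaches 34(W), 32(W), 31(W), 30(W), all W → L
n=39: only reaches 35(W), 33(W), 32(W), 31(W), all W → L
Every move from 39 reaches a W position, so the mover loses.

The second player wins.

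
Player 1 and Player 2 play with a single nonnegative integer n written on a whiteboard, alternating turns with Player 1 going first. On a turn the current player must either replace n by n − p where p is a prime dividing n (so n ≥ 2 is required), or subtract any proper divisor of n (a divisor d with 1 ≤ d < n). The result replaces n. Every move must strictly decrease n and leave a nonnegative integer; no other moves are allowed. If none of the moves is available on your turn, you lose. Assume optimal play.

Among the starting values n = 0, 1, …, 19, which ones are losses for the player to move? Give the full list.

0, 1, 4, 9, 14

Classify positions by backward induction: terminal positions (no move available) are L. From any other position, the mover wins iff some move reaches an L.
n=0: no move → L
n=1: no move → L
n=2: W (go to 0, an L position)
n=3: W (go to 0, an L position)
n=4: L (options 2(W), 3(W) are all W)
n=5: W (go to 0, an L position)
n=6: W (go to 4, an L position)
n=7: W (go to 0, an L position)
n=8: W (go to 4, an L position)
n=9: L (options 6(W), 8(W) are all W)
n=10: W (go to 9, an L position)
n=11: W (go to 0, an L position)
n=12: W (go to 9, an L position)
n=13: W (go to 0, an L position)
n=14: L (options 7(W), 12(W), 13(W) are all W)
n=15: W (go to 14, an L position)
n=16: W (go to 14, an L position)
n=17: W (go to 0, an L position)
n=18: W (go to 9, an L position)
n=19: W (go to 0, an L position)
Reading off the rows marked L gives the requested list; there are 5 such values of n.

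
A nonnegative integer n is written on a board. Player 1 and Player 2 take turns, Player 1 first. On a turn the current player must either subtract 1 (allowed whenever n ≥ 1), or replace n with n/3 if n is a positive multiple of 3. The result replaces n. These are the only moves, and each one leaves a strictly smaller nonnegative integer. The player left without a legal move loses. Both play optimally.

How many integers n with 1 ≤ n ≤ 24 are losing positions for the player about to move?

Work bottom-up. With no move the player to move loses. Otherwise the position is W if at least one move leads to an L position for the opponent, and L if every move leads to a W.
n=0: no move → L
n=1: reaches L-position 0 → W
n=2: only reaches 1(W), which is W → L
n=3: reaches L-position 2 → W
n=4: only reaches 3(W), which is W → L
n=5: reaches L-position 4 → W
n=6: reaches L-position 2 → W
n=7: only reaches 6(W), which is W → L
n=8: reaches L-position 7 → W
n=9: only reaches 3(W), 8(W), all W → L
n=10: reaches L-position 9 → W
n=11: only reaches 10(W), which is W → L
n=12: reaches L-position 4 → W
n=13: only reaches 12(W), which is W → L
n=14: reaches L-position 13 → W
n=15: only reaches 5(W), 14(W), all W → L
n=16: reaches L-position 15 → W
n=17: only reaches 16(W), which is W → L
n=18: reaches L-position 17 → W
n=19: only reaches 18(W), which is W → L
n=20: reaches L-position 19 → W
n=21: reaches L-position 7 → W
n=22: only reaches 21(W), which is W → L
n=23: reaches L-position 22 → W
n=24: only reaches 8(W), 23(W), all W → L
L entries with 1 ≤ n ≤ 24 (n=0 is outside the asked range and is not counted): n = 2, 4, 7, 9, 11, 13, 15, 17, 19, 22, 24; that makes 11.

11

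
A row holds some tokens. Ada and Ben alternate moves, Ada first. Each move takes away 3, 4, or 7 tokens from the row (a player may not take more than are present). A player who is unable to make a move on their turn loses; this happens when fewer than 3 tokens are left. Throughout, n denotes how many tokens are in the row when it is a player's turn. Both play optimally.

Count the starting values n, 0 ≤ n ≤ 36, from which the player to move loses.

12

Use the standard recursion: the mover loses at a terminal position; elsewhere, the mover wins exactly when some move hands the opponent an L position.
n=0: no move → L
n=1: no move → L
n=2: no move → L
n=3: reaches L-position 0 → W
n=4: reaches L-position 1 → W
n=5: reaches L-position 2 → W
n=6: reaches L-position 2 → W
n=7: reaches L-position 0 → W
n=8: reaches L-position 1 → W
n=9: reaches L-position 2 → W
n=10: only reaches 7(W), 6(W), 3(W), all W → L
n=11: only reaches 8(W), 7(W), 4(W), all W → L
n=12: only reaches 9(W), 8(W), 5(W), all W → L
n=13: reaches L-position 10 → W
n=14: reaches L-position 11 → W
n=15: reaches L-position 12 → W
n=16: reaches L-position 12 → W
n=17: reaches L-position 10 → W
n=18: reaches L-position 11 → W
n=19: reaches L-position 12 → W
n=20: only reaches 17(W), 16(W), 13(W), all W → L
n=21: only reaches 18(W), 17(W), 14(W), all W → L
n=22: only reaches 19(W), 18(W), 15(W), all W → L
n=23: reaches L-position 20 → W
n=24: reaches L-position 21 → W
n=25: reaches L-position 22 → W
n=26: reaches L-position 22 → W
n=27: reaches L-position 20 → W
n=28: reaches L-position 21 → W
n=29: reaches L-position 22 → W
n=30: only reaches 27(W), 26(W), 23(W), all W → L
n=31: only reaches 28(W), 27(W), 24(W), all W → L
n=32: only reaches 29(W), 28(W), 25(W), all W → L
n=33: reaches L-position 30 → W
n=34: reaches L-position 31 → W
n=35: reaches L-position 32 → W
n=36: reaches L-position 32 → W
L entries with 0 ≤ n ≤ 36: n = 0, 1, 2, 10, 11, 12, 20, 21, 22, 30, 31, 32; that makes 12.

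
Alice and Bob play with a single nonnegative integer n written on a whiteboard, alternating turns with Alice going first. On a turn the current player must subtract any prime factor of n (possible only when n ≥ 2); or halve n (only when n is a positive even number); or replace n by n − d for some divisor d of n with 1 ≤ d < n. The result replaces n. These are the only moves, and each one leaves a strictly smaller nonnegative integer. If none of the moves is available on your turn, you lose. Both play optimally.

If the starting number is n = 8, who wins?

Build the W/L table. Terminal = L. A non-terminal position is W if it has a move to some L; otherwise it is L.
n=0: no move → L
n=1: no move → L
n=2: can move to 0, which is L ⇒ W
n=3: can move to 0, which is L ⇒ W
n=4: moves to 2(W), 3(W); every one is W ⇒ L
n=5: can move to 0, which is L ⇒ W
n=6: can move to 4, which is L ⇒ W
n=7: can move to 0, which is L ⇒ W
n=8: can move to 4, which is L ⇒ W
From 8 Alice can move to 4, reaching an L position.

Alice wins.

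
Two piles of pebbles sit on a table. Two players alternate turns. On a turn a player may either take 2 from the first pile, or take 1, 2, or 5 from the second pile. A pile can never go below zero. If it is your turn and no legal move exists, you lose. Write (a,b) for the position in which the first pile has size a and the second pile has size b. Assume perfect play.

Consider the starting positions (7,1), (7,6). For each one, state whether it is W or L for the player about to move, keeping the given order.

(7,1): L, (7,6): W

Compute win/loss labels from the base case upward. A position with no move is L. Any other position is W if it can reach an L in one move, else L.
No move ever increases a pile, so every position that can arise here has a ≤ 7 and b ≤ 6; it is enough to label the cells with 0 ≤ a ≤ 7 and 0 ≤ b ≤ 6.
Every move lowers a or b (never raises either), so fill the grid row by row in increasing a, and left to right within a row: each cell's successors are then already labelled.
      b=0  b=1  b=2  b=3  b=4  b=5  b=6
a=0:    L    W    W    L    W    W    L
a=1:    L    W    W    L    W    W    L
a=2:    W    L    W    W    L    W    W
a=3:    W    L    W    W    L    W    W
a=4:    L    W    W    L    W    W    L
a=5:    L    W    W    L    W    W    L
a=6:    W    L    W    W    L    W    W
a=7:    W    L    W    W    L    W    W
Cells with no legal move (terminal, hence L): (0,0), (1,0).
The remaining L cells, each justified by listing all of its moves:
(0,3): moves to (0,2)(W), (0,1)(W); every one is W ⇒ L
(0,6): moves to (0,5)(W), (0,4)(W), (0,1)(W); every one is W ⇒ L
(1,3): moves to (1,2)(W), (1,1)(W); every one is W ⇒ L
(1,6): moves to (1,5)(W), (1,4)(W), (1,1)(W); every one is W ⇒ L
(2,1): moves to (0,1)(W), (2,0)(W); every one is W ⇒ L
(2,4): moves to (0,4)(W), (2,3)(W), (2,2)(W); every one is W ⇒ L
(3,1): moves to (1,1)(W), (3,0)(W); every one is W ⇒ L
(3,4): moves to (1,4)(W), (3,3)(W), (3,2)(W); every one is W ⇒ L
(4,0): the only move is to (2,0)(W), a W ⇒ L
(4,3): moves to (2,3)(W), (4,2)(W), (4,1)(W); every one is W ⇒ L
(4,6): moves to (2,6)(W), (4,5)(W), (4,4)(W), (4,1)(W); every one is W ⇒ L
(5,0): the only move is to (3,0)(W), a W ⇒ L
(5,3): moves to (3,3)(W), (5,2)(W), (5,1)(W); every one is W ⇒ L
(5,6): moves to (3,6)(W), (5,5)(W), (5,4)(W), (5,1)(W); every one is W ⇒ L
(6,1): moves to (4,1)(W), (6,0)(W); every one is W ⇒ L
(6,4): moves to (4,4)(W), (6,3)(W), (6,2)(W); every one is W ⇒ L
(7,1): moves to (5,1)(W), (7,0)(W); every one is W ⇒ L
(7,4): moves to (5,4)(W), (7,3)(W), (7,2)(W); every one is W ⇒ L
Every other cell has at least one move into one of the L cells above, so it is W.
(7,1): one of the L cells justified above, so L
(7,6): the move to (5,6) reaches an L cell, so W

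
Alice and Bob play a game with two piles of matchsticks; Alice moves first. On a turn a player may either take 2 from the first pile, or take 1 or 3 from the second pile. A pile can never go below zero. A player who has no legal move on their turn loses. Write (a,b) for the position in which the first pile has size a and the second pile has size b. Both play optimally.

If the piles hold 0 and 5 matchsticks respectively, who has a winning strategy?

Classify positions by backward induction: terminal positions (no move available) are L. From any other position, the mover wins iff some move reaches an L.
No move ever increases a pile, so every position that can arise here has a ≤ 0 and b ≤ 5; it is enough to label the cells with 0 ≤ a ≤ 0 and 0 ≤ b ≤ 5.
Every move lowers a or b (never raises either), so fill the grid row by row in increasing a, and left to right within a row: each cell's successors are then already labelled.
      b=0  b=1  b=2  b=3  b=4  b=5
a=0:    L    W    L    W    L    W
Cells with no legal move (terminal, hence L): (0,0).
The remaining L cells, each justified by listing all of its moves:
(0,2): L (sole option (0,1)(W) is W)
(0,4): L (options (0,3)(W), (0,1)(W) are all W)
Every other cell has at least one move into one of the L cells above, so it is W.
From (0,5) Alice can move to (0,4), reaching an L position.

Alice wins.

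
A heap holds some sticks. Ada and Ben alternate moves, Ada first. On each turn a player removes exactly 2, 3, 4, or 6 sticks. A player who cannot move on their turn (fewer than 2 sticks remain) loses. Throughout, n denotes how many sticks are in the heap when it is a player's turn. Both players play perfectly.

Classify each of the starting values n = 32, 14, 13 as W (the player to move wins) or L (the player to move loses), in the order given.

32: L, 14: W, 13: W

Compute win/loss labels from the base case upward. A position with no move is L. Any other position is W if it can reach an L in one move, else L.
n=0: no move → L
n=1: no move → L
n=2: reaches L-position 0 → W
n=3: reaches L-position 1 → W
n=4: reaches L-position 1 → W
n=5: reaches L-position 1 → W
n=6: reaches L-position 0 → W
n=7: reaches L-position 1 → W
n=8: only reaches 6(W), 5(W), 4(W), 2(W), all W → L
n=9: only reaches 7(W), 6(W), 5(W), 3(W), all W → L
n=10: reaches L-position 8 → W
n=11: reaches L-position 9 → W
n=12: reaches L-position 9 → W
n=13: reaches L-position 9 → W
n=14: reaches L-position 8 → W
n=15: reaches L-position 9 → W
n=16: only reaches 14(W), 13(W), 12(W), 10(W), all W → L
n=17: only reaches 15(W), 14(W), 13(W), 11(W), all W → L
n=18: reaches L-position 16 → W
n=19: reaches L-position 17 → W
n=20: reaches L-position 17 → W
n=21: reaches L-position 17 → W
n=22: reaches L-position 16 → W
n=23: reaches L-position 17 → W
n=24: only reaches 22(W), 21(W), 20(W), 18(W), all W → L
n=25: only reaches 23(W), 22(W), 21(W), 19(W), all W → L
n=26: reaches L-position 24 → W
n=27: reaches L-position 25 → W
n=28: reaches L-position 25 → W
n=29: reaches L-position 25 → W
n=30: reaches L-position 24 → W
n=31: reaches L-position 25 → W
n=32: only reaches 30(W), 29(W), 28(W), 26(W), all W → L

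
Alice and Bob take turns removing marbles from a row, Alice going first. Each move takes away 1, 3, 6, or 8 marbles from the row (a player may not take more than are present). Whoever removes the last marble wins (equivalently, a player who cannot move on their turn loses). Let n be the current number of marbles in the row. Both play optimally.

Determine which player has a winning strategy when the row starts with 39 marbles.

Work bottom-up. With no move the player to move loses. Otherwise the position is W if at least one move leads to an L position for the opponent, and L if every move leads to a W.
n=0: no move → L
n=1: reaches L-position 0 → W
n=2: only reaches 1(W), which is W → L
n=3: reaches L-position 2 → W
n=4: only reaches 3(W), 1(W), all W → L
n=5: reaches L-position 4 → W
n=6: reaches L-position 0 → W
n=7: reaches L-position 4 → W
n=8: reaches L-position 2 → W
n=9: only reaches 8(W), 6(W), 3(W), 1(W), all W → L
n=10: reaches L-position 9 → W
n=11: only reaches 10(W), 8(W), 5(W), 3(W), all W → L
n=12: reaches L-position 11 → W
n=13: only reaches 12(W), 10(W), 7(W), 5(W), all W → L
n=14: reaches L-position 13 → W
n=15: reaches L-position 9 → W
n=16: reaches L-position 13 → W
n=17: reaches L-position 11 → W
n=18: only reaches 17(W), 15(W), 12(W), 10(W), all W → L
n=19: reaches L-position 18 → W
n=20: only reaches 19(W), 17(W), 14(W), 12(W), all W → L
n=21: reaches L-position 20 → W
n=22: only reaches 21(W), 19(W), 16(W), 14(W), all W → L
n=23: reaches L-position 22 → W
n=24: reaches L-position 18 → W
n=25: reaches L-position 22 → W
n=26: reaches L-position 20 → W
n=27: only reaches 26(W), 24(W), 21(W), 19(W), all W → L
n=28: reaches L-position 27 → W
n=29: only reaches 28(W), 26(W), 23(W), 21(W), all W → L
n=30: reaches L-position 29 → W
n=31: only reaches 30(W), 28(W), 25(W), 23(W), all W → L
n=32: reaches L-position 31 → W
n=33: reaches L-position 27 → W
n=34: reaches L-position 31 → W
n=35: reaches L-position 29 → W
n=36: only reaches 35(W), 33(W), 30(W), 28(W), all W → L
n=37: reaches L-position 36 → W
n=38: only reaches 37(W), 35(W), 32(W), 30(W), all W → L
n=39: reaches L-position 38 → W
From 39 Alice can remove 1, leaving 38, reaching an L position.

Alice wins.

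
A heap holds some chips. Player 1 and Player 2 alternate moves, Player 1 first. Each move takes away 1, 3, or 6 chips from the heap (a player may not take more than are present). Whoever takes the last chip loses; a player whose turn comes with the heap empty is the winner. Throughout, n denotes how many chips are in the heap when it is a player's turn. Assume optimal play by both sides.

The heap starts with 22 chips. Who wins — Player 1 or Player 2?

Player 1 wins.

Work bottom-up. With no move the player to move wins. Otherwise the position is W if at least one move leads to an L position for the opponent, and L if every move leads to a W.
n=0: no move; the opponent has just taken the last chip and therefore loses → W
n=1: L (sole option 0(W) is W)
n=2: W (go to 1, an L position)
n=3: L (options 2(W), 0(W) are all W)
n=4: W (go to 3, an L position)
n=5: L (options 4(W), 2(W) are all W)
n=6: W (go to 5, an L position)
n=7: W (go to 1, an L position)
n=8: W (go to 5, an L position)
n=9: W (go to 3, an L position)
n=10: L (options 9(W), 7(W), 4(W) are all W)
n=11: W (go to 10, an L position)
n=12: L (options 11(W), 9(W), 6(W) are all W)
n=13: W (go to 12, an L position)
n=14: L (options 13(W), 11(W), 8(W) are all W)
n=15: W (go to 14, an L position)
n=16: W (go to 10, an L position)
n=17: W (go to 14, an L position)
n=18: W (go to 12, an L position)
n=19: L (options 18(W), 16(W), 13(W) are all W)
n=20: W (go to 19, an L position)
n=21: L (options 20(W), 18(W), 15(W) are all W)
n=22: W (go to 21, an L position)
From 22 Player 1 can remove 1, leaving 21, reaching an L position.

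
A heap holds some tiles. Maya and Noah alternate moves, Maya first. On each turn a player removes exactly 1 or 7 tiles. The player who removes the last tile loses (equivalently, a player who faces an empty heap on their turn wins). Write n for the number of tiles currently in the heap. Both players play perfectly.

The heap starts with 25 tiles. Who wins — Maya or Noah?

Noah wins.

Build the W/L table. Terminal = W. A non-terminal position is W if it has a move to some L; otherwise it is L.
n=0: no move; the opponent has just taken the last tile and therefore loses → W
n=1: only reaches 0(W), which is W → L
n=2: reaches L-position 1 → W
n=3: only reaches 2(W), which is W → L
n=4: reaches L-position 3 → W
n=5: only reaches 4(W), which is W → L
n=6: reaches L-position 5 → W
n=7: only reaches 6(W), 0(W), all W → L
n=8: reaches L-position 7 → W
n=9: only reaches 8(W), 2(W), all W → L
n=10: reaches L-position 9 → W
n=11: only reaches 10(W), 4(W), all W → L
n=12: reaches L-position 11 → W
n=13: only reaches 12(W), 6(W), all W → L
n=14: reaches L-position 13 → W
n=15: only reaches 14(W), 8(W), all W → L
n=16: reaches L-position 15 → W
n=17: only reaches 16(W), 10(W), all W → L
n=18: reaches L-position 17 → W
n=19: only reaches 18(W), 12(W), all W → L
n=20: reaches L-position 19 → W
n=21: only reaches 20(W), 14(W), all W → L
n=22: reaches L-position 21 → W
n=23: only reaches 22(W), 16(W), all W → L
n=24: reaches L-position 23 → W
n=25: only reaches 24(W), 18(W), all W → L
The starting position 25 is L: whatever Maya does, the opponent receives a W position.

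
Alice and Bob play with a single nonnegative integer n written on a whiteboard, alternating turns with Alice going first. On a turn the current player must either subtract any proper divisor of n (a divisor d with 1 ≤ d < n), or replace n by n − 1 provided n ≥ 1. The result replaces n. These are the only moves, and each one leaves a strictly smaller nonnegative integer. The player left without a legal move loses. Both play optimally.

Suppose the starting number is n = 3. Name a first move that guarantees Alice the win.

Move to 2.

Label each position W (a win for the player to move) or L (a loss). A position with no legal move is L; any other position is W exactly when some move reaches an L, and L when every move reaches a W.
n=0: no move → L
n=1: →0(L), so W
n=2: →1(W) only, which is W, so L
n=3: →2(L), so W
From 3, the L positions reachable in one move are: 2.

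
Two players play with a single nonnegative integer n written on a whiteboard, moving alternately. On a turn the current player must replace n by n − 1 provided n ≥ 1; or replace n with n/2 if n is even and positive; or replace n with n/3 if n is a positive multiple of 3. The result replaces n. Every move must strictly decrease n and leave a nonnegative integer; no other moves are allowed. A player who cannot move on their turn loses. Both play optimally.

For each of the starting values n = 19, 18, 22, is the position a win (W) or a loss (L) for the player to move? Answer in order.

Work bottom-up. With no move the player to move loses. Otherwise the position is W if at least one move leads to an L position for the opponent, and L if every move leads to a W.
n=0: no move → L
n=1: →0(L), so W
n=2: →1(W) only, which is W, so L
n=3: →2(L), so W
n=4: →2(L), so W
n=5: →4(W) only, which is W, so L
n=6: →2(L), so W
n=7: →6(W) only, which is W, so L
n=8: →7(L), so W
n=9: →3(W), 8(W) — all W, so L
n=10: →5(L), so W
n=11: →10(W) only, which is W, so L
n=12: →11(L), so W
n=13: →12(W) only, which is W, so L
n=14: →7(L), so W
n=15: →5(L), so W
n=16: →8(W), 15(W) — all W, so L
n=17: →16(L), so W
n=18: →9(L), so W
n=19: →18(W) only, which is W, so L
n=20: →19(L), so W
n=21: →7(L), so W
n=22: →11(L), so W

19: L, 18: W, 22: W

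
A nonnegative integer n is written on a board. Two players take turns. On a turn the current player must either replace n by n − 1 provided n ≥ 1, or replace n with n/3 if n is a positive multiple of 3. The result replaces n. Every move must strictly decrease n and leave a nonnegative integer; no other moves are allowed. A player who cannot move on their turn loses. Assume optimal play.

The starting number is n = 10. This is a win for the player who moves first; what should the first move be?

Label each position W (a win for the player to move) or L (a loss). A position with no legal move is L; any other position is W exactly when some move reaches an L, and L when every move reaches a W.
n=0: no move → L
n=1: W (go to 0, an L position)
n=2: L (sole option 1(W) is W)
n=3: W (go to 2, an L position)
n=4: L (sole option 3(W) is W)
n=5: W (go to 4, an L position)
n=6: W (go to 2, an L position)
n=7: L (sole option 6(W) is W)
n=8: W (go to 7, an L position)
n=9: L (options 3(W), 8(W) are all W)
n=10: W (go to 9, an L position)
From 10, the L positions reachable in one move are: 9.

Move to 9.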